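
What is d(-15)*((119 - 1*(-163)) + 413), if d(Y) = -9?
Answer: -6255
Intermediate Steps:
d(-15)*((119 - 1*(-163)) + 413) = -9*((119 - 1*(-163)) + 413) = -9*((119 + 163) + 413) = -9*(282 + 413) = -9*695 = -6255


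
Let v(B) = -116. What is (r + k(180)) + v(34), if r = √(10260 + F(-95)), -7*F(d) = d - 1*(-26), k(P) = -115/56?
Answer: -6611/56 + √503223/7 ≈ -16.713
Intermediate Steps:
k(P) = -115/56 (k(P) = -115*1/56 = -115/56)
F(d) = -26/7 - d/7 (F(d) = -(d - 1*(-26))/7 = -(d + 26)/7 = -(26 + d)/7 = -26/7 - d/7)
r = √503223/7 (r = √(10260 + (-26/7 - ⅐*(-95))) = √(10260 + (-26/7 + 95/7)) = √(10260 + 69/7) = √(71889/7) = √503223/7 ≈ 101.34)
(r + k(180)) + v(34) = (√503223/7 - 115/56) - 116 = (-115/56 + √503223/7) - 116 = -6611/56 + √503223/7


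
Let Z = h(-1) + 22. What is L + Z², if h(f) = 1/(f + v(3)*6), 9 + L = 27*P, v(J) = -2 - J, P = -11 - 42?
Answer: -920079/961 ≈ -957.42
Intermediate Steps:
P = -53
L = -1440 (L = -9 + 27*(-53) = -9 - 1431 = -1440)
h(f) = 1/(-30 + f) (h(f) = 1/(f + (-2 - 1*3)*6) = 1/(f + (-2 - 3)*6) = 1/(f - 5*6) = 1/(f - 30) = 1/(-30 + f))
Z = 681/31 (Z = 1/(-30 - 1) + 22 = 1/(-31) + 22 = -1/31 + 22 = 681/31 ≈ 21.968)
L + Z² = -1440 + (681/31)² = -1440 + 463761/961 = -920079/961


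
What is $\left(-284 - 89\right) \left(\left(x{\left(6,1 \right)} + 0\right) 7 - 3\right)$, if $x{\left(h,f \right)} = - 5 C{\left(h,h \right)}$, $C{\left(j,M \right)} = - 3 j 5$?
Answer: $-1173831$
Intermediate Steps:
$C{\left(j,M \right)} = - 15 j$
$x{\left(h,f \right)} = 75 h$ ($x{\left(h,f \right)} = - 5 \left(- 15 h\right) = 75 h$)
$\left(-284 - 89\right) \left(\left(x{\left(6,1 \right)} + 0\right) 7 - 3\right) = \left(-284 - 89\right) \left(\left(75 \cdot 6 + 0\right) 7 - 3\right) = - 373 \left(\left(450 + 0\right) 7 - 3\right) = - 373 \left(450 \cdot 7 - 3\right) = - 373 \left(3150 - 3\right) = \left(-373\right) 3147 = -1173831$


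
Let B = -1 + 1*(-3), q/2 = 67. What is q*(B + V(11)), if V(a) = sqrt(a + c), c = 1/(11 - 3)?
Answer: -536 + 67*sqrt(178)/2 ≈ -89.054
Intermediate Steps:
q = 134 (q = 2*67 = 134)
c = 1/8 ≈ 0.12500
V(a) = sqrt(1/8 + a) (V(a) = sqrt(a + 1/8) = sqrt(1/8 + a))
B = -4 (B = -1 - 3 = -4)
q*(B + V(11)) = 134*(-4 + sqrt(2 + 16*11)/4) = 134*(-4 + sqrt(2 + 176)/4) = 134*(-4 + sqrt(178)/4) = -536 + 67*sqrt(178)/2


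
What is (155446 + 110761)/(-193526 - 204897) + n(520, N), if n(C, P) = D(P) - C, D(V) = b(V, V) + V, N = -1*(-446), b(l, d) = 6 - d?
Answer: -205055629/398423 ≈ -514.67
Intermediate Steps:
N = 446
D(V) = 6 (D(V) = (6 - V) + V = 6)
n(C, P) = 6 - C
(155446 + 110761)/(-193526 - 204897) + n(520, N) = (155446 + 110761)/(-193526 - 204897) + (6 - 1*520) = 266207/(-398423) + (6 - 520) = 266207*(-1/398423) - 514 = -266207/398423 - 514 = -205055629/398423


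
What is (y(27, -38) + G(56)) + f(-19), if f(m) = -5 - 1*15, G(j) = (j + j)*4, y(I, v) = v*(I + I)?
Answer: -1624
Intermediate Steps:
y(I, v) = 2*I*v (y(I, v) = v*(2*I) = 2*I*v)
G(j) = 8*j (G(j) = (2*j)*4 = 8*j)
f(m) = -20 (f(m) = -5 - 15 = -20)
(y(27, -38) + G(56)) + f(-19) = (2*27*(-38) + 8*56) - 20 = (-2052 + 448) - 20 = -1604 - 20 = -1624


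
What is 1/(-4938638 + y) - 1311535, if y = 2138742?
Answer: -3672161600361/2799896 ≈ -1.3115e+6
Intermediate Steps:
1/(-4938638 + y) - 1311535 = 1/(-4938638 + 2138742) - 1311535 = 1/(-2799896) - 1311535 = -1/2799896 - 1311535 = -3672161600361/2799896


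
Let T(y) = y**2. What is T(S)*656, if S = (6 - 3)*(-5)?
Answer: 147600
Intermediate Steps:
S = -15 (S = 3*(-5) = -15)
T(S)*656 = (-15)**2*656 = 225*656 = 147600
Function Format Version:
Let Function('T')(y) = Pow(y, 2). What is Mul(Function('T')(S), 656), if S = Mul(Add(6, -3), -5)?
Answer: 147600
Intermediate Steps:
S = -15 (S = Mul(3, -5) = -15)
Mul(Function('T')(S), 656) = Mul(Pow(-15, 2), 656) = Mul(225, 656) = 147600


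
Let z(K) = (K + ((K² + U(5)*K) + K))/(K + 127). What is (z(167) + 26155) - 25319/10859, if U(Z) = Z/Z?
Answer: 41900941927/1596273 ≈ 26249.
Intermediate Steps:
U(Z) = 1
z(K) = (K² + 3*K)/(127 + K) (z(K) = (K + ((K² + 1*K) + K))/(K + 127) = (K + ((K² + K) + K))/(127 + K) = (K + ((K + K²) + K))/(127 + K) = (K + (K² + 2*K))/(127 + K) = (K² + 3*K)/(127 + K))
(z(167) + 26155) - 25319/10859 = (167*(3 + 167)/(127 + 167) + 26155) - 25319/10859 = (167*170/294 + 26155) - 25319*1/10859 = (167*(1/294)*170 + 26155) - 25319/10859 = (14195/147 + 26155) - 25319/10859 = 3858980/147 - 25319/10859 = 41900941927/1596273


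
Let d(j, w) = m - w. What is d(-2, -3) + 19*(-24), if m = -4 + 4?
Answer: -453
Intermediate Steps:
m = 0
d(j, w) = -w (d(j, w) = 0 - w = -w)
d(-2, -3) + 19*(-24) = -1*(-3) + 19*(-24) = 3 - 456 = -453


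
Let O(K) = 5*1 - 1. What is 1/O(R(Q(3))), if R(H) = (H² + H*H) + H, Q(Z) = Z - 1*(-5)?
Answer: ¼ ≈ 0.25000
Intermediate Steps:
Q(Z) = 5 + Z (Q(Z) = Z + 5 = 5 + Z)
R(H) = H + 2*H² (R(H) = (H² + H²) + H = 2*H² + H = H + 2*H²)
O(K) = 4 (O(K) = 5 - 1 = 4)
1/O(R(Q(3))) = 1/4 = ¼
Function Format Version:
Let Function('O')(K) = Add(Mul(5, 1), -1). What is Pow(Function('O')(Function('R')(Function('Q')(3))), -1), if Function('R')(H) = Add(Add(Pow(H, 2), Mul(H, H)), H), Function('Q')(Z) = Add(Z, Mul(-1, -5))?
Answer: Rational(1, 4) ≈ 0.25000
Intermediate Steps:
Function('Q')(Z) = Add(5, Z) (Function('Q')(Z) = Add(Z, 5) = Add(5, Z))
Function('R')(H) = Add(H, Mul(2, Pow(H, 2))) (Function('R')(H) = Add(Add(Pow(H, 2), Pow(H, 2)), H) = Add(Mul(2, Pow(H, 2)), H) = Add(H, Mul(2, Pow(H, 2))))
Function('O')(K) = 4 (Function('O')(K) = Add(5, -1) = 4)
Pow(Function('O')(Function('R')(Function('Q')(3))), -1) = Pow(4, -1) = Rational(1, 4)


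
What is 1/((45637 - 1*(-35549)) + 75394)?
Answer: 1/156580 ≈ 6.3865e-6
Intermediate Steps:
1/((45637 - 1*(-35549)) + 75394) = 1/((45637 + 35549) + 75394) = 1/(81186 + 75394) = 1/156580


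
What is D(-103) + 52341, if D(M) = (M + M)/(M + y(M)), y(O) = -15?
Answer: 3088222/59 ≈ 52343.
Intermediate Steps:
D(M) = 2*M/(-15 + M) (D(M) = (M + M)/(M - 15) = (2*M)/(-15 + M) = 2*M/(-15 + M))
D(-103) + 52341 = 2*(-103)/(-15 - 103) + 52341 = 2*(-103)/(-118) + 52341 = 2*(-103)*(-1/118) + 52341 = 103/59 + 52341 = 3088222/59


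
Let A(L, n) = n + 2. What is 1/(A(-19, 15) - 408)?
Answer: -1/391 ≈ -0.0025575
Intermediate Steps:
A(L, n) = 2 + n
1/(A(-19, 15) - 408) = 1/((2 + 15) - 408) = 1/(17 - 408) = 1/(-391) = -1/391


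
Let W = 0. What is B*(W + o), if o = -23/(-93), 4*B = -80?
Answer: -460/93 ≈ -4.9462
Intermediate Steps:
B = -20 (B = (¼)*(-80) = -20)
o = 23/93 (o = -23*(-1/93) = 23/93 ≈ 0.24731)
B*(W + o) = -20*(0 + 23/93) = -20*23/93 = -460/93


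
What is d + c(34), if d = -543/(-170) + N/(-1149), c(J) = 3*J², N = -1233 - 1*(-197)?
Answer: 678204467/195330 ≈ 3472.1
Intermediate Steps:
N = -1036 (N = -1233 + 197 = -1036)
d = 800027/195330 (d = -543/(-170) - 1036/(-1149) = -543*(-1/170) - 1036*(-1/1149) = 543/170 + 1036/1149 = 800027/195330 ≈ 4.0958)
d + c(34) = 800027/195330 + 3*34² = 800027/195330 + 3*1156 = 800027/195330 + 3468 = 678204467/195330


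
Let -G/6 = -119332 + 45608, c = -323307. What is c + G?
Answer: 119037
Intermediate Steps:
G = 442344 (G = -6*(-119332 + 45608) = -6*(-73724) = 442344)
c + G = -323307 + 442344 = 119037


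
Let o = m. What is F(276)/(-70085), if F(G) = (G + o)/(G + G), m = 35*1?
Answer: -311/38686920 ≈ -8.0389e-6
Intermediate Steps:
m = 35
o = 35
F(G) = (35 + G)/(2*G) (F(G) = (G + 35)/(G + G) = (35 + G)/((2*G)) = (35 + G)*(1/(2*G)) = (35 + G)/(2*G))
F(276)/(-70085) = ((½)*(35 + 276)/276)/(-70085) = ((½)*(1/276)*311)*(-1/70085) = (311/552)*(-1/70085) = -311/38686920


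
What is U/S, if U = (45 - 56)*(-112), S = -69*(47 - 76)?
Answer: 1232/2001 ≈ 0.61569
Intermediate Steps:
S = 2001 (S = -69*(-29) = 2001)
U = 1232 (U = -11*(-112) = 1232)
U/S = 1232/2001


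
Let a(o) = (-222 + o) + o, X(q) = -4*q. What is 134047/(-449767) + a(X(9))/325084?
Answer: -21854383223/73106027714 ≈ -0.29894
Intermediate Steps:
a(o) = -222 + 2*o
134047/(-449767) + a(X(9))/325084 = 134047/(-449767) + (-222 + 2*(-4*9))/325084 = 134047*(-1/449767) + (-222 + 2*(-36))*(1/325084) = -134047/449767 + (-222 - 72)*(1/325084) = -134047/449767 - 294*1/325084 = -134047/449767 - 147/162542 = -21854383223/73106027714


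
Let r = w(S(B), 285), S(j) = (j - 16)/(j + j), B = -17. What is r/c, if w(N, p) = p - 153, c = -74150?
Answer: -66/37075 ≈ -0.0017802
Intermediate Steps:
S(j) = (-16 + j)/(2*j) (S(j) = (-16 + j)/((2*j)) = (-16 + j)*(1/(2*j)) = (-16 + j)/(2*j))
w(N, p) = -153 + p
r = 132 (r = -153 + 285 = 132)
r/c = 132/(-74150) = 132*(-1/74150) = -66/37075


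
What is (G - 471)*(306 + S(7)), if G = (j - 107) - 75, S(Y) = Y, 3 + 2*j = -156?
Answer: -458545/2 ≈ -2.2927e+5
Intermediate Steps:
j = -159/2 (j = -3/2 + (1/2)*(-156) = -3/2 - 78 = -159/2 ≈ -79.500)
G = -523/2 (G = (-159/2 - 107) - 75 = -373/2 - 75 = -523/2 ≈ -261.50)
(G - 471)*(306 + S(7)) = (-523/2 - 471)*(306 + 7) = -1465/2*313 = -458545/2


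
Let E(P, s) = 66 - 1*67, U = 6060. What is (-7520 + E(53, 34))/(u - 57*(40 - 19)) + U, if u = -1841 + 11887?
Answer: 53617419/8849 ≈ 6059.1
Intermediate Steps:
E(P, s) = -1 (E(P, s) = 66 - 67 = -1)
u = 10046
(-7520 + E(53, 34))/(u - 57*(40 - 19)) + U = (-7520 - 1)/(10046 - 57*(40 - 19)) + 6060 = -7521/(10046 - 57*21) + 6060 = -7521/(10046 - 1197) + 6060 = -7521/8849 + 6060 = 53617419/8849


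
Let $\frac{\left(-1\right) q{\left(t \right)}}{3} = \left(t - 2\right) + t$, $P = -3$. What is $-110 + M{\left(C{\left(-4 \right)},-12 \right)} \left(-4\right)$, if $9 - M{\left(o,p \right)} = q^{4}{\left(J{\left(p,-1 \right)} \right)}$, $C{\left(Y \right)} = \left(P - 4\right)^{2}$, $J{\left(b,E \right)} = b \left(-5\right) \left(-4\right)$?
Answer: $17487718876078$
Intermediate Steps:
$J{\left(b,E \right)} = 20 b$ ($J{\left(b,E \right)} = - 5 b \left(-4\right) = 20 b$)
$q{\left(t \right)} = 6 - 6 t$ ($q{\left(t \right)} = - 3 \left(\left(t - 2\right) + t\right) = - 3 \left(\left(-2 + t\right) + t\right) = - 3 \left(-2 + 2 t\right) = 6 - 6 t$)
$C{\left(Y \right)} = 49$ ($C{\left(Y \right)} = \left(-3 - 4\right)^{2} = \left(-7\right)^{2} = 49$)
$M{\left(o,p \right)} = 9 - \left(6 - 120 p\right)^{4}$ ($M{\left(o,p \right)} = 9 - \left(6 - 6 \cdot 20 p\right)^{4} = 9 - \left(6 - 120 p\right)^{4}$)
$-110 + M{\left(C{\left(-4 \right)},-12 \right)} \left(-4\right) = -110 + \left(9 - 1296 \left(-1 + 20 \left(-12\right)\right)^{4}\right) \left(-4\right) = -110 + \left(9 - 1296 \left(-1 - 240\right)^{4}\right) \left(-4\right) = -110 + \left(9 - 1296 \left(-241\right)^{4}\right) \left(-4\right) = -110 + \left(9 - 4371929719056\right) \left(-4\right) = -110 - -17487718876188 = -110 + 17487718876188 = 17487718876078$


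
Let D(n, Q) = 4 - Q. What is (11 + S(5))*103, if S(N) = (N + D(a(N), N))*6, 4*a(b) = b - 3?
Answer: 3605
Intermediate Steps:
a(b) = -¾ + b/4 (a(b) = (b - 3)/4 = (-3 + b)/4 = -¾ + b/4)
S(N) = 24 (S(N) = (N + (4 - N))*6 = 4*6 = 24)
(11 + S(5))*103 = (11 + 24)*103 = 35*103 = 3605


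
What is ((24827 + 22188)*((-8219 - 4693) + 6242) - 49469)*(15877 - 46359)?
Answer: 9560359818158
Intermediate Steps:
((24827 + 22188)*((-8219 - 4693) + 6242) - 49469)*(15877 - 46359) = (47015*(-12912 + 6242) - 49469)*(-30482) = (47015*(-6670) - 49469)*(-30482) = (-313590050 - 49469)*(-30482) = -313639519*(-30482) = 9560359818158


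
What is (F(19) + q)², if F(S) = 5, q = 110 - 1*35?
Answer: 6400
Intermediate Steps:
q = 75 (q = 110 - 35 = 75)
(F(19) + q)² = (5 + 75)² = 80² = 6400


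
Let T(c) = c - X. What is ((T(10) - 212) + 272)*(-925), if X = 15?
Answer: -50875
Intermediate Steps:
T(c) = -15 + c (T(c) = c - 1*15 = c - 15 = -15 + c)
((T(10) - 212) + 272)*(-925) = (((-15 + 10) - 212) + 272)*(-925) = ((-5 - 212) + 272)*(-925) = (-217 + 272)*(-925) = 55*(-925) = -50875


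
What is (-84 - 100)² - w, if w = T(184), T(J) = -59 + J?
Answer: 33731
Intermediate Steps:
w = 125 (w = -59 + 184 = 125)
(-84 - 100)² - w = (-84 - 100)² - 1*125 = (-184)² - 125 = 33856 - 125 = 33731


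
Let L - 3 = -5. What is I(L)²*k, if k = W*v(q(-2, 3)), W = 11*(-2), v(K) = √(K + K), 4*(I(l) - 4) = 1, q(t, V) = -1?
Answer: -3179*I*√2/8 ≈ -561.97*I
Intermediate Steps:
L = -2 (L = 3 - 5 = -2)
I(l) = 17/4 (I(l) = 4 + (¼)*1 = 4 + ¼ = 17/4)
v(K) = √2*√K (v(K) = √(2*K) = √2*√K)
W = -22
k = -22*I*√2 (k = -22*√2*√(-1) = -22*√2*I = -22*I*√2 ≈ -31.113*I)
I(L)²*k = (17/4)²*(-22*I*√2) = 289*(-22*I*√2)/16 = -3179*I*√2/8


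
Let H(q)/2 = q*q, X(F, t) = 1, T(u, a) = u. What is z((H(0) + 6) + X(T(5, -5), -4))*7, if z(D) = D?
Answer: 49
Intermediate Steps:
H(q) = 2*q² (H(q) = 2*(q*q) = 2*q²)
z((H(0) + 6) + X(T(5, -5), -4))*7 = ((2*0² + 6) + 1)*7 = ((2*0 + 6) + 1)*7 = ((0 + 6) + 1)*7 = (6 + 1)*7 = 7*7 = 49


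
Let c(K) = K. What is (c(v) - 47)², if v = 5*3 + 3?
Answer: 841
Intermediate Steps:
v = 18 (v = 15 + 3 = 18)
(c(v) - 47)² = (18 - 47)² = (-29)² = 841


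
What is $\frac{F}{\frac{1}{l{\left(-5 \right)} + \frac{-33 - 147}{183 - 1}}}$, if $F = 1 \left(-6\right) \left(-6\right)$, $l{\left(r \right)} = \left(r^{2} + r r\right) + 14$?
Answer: $\frac{206424}{91} \approx 2268.4$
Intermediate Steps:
$l{\left(r \right)} = 14 + 2 r^{2}$ ($l{\left(r \right)} = \left(r^{2} + r^{2}\right) + 14 = 2 r^{2} + 14 = 14 + 2 r^{2}$)
$F = 36$ ($F = \left(-6\right) \left(-6\right) = 36$)
$\frac{F}{\frac{1}{l{\left(-5 \right)} + \frac{-33 - 147}{183 - 1}}} = \frac{1}{\frac{1}{\left(14 + 2 \left(-5\right)^{2}\right) + \frac{-33 - 147}{183 - 1}}} \cdot 36 = \frac{1}{\frac{1}{\left(14 + 2 \cdot 25\right) - \frac{180}{182}}} \cdot 36 = \frac{1}{\frac{1}{\left(14 + 50\right) - \frac{90}{91}}} \cdot 36 = \frac{1}{\frac{1}{64 - \frac{90}{91}}} \cdot 36 = \frac{1}{\frac{1}{\frac{5734}{91}}} \cdot 36 = \frac{1}{\frac{91}{5734}} \cdot 36 = \frac{5734}{91} \cdot 36 = \frac{206424}{91}$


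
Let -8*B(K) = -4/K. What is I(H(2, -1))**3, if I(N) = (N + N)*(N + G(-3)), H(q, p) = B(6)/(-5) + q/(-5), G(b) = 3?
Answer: -3723875/373248 ≈ -9.9769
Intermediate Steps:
B(K) = 1/(2*K) (B(K) = -(-1)/(2*K) = 1/(2*K))
H(q, p) = -1/60 - q/5 (H(q, p) = ((1/2)/6)/(-5) + q/(-5) = ((1/2)*(1/6))*(-1/5) + q*(-1/5) = (1/12)*(-1/5) - q/5 = -1/60 - q/5)
I(N) = 2*N*(3 + N) (I(N) = (N + N)*(N + 3) = (2*N)*(3 + N) = 2*N*(3 + N))
I(H(2, -1))**3 = (2*(-1/60 - 1/5*2)*(3 + (-1/60 - 1/5*2)))**3 = (2*(-1/60 - 2/5)*(3 + (-1/60 - 2/5)))**3 = (2*(-5/12)*(3 - 5/12))**3 = (2*(-5/12)*(31/12))**3 = (-155/72)**3 = -3723875/373248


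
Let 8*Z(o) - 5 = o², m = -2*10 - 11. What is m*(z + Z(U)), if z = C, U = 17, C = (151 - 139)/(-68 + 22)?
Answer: -104067/92 ≈ -1131.2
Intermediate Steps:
C = -6/23 (C = 12/(-46) = 12*(-1/46) = -6/23 ≈ -0.26087)
m = -31 (m = -20 - 11 = -31)
z = -6/23 ≈ -0.26087
Z(o) = 5/8 + o²/8
m*(z + Z(U)) = -31*(-6/23 + (5/8 + (⅛)*17²)) = -31*(-6/23 + (5/8 + (⅛)*289)) = -31*(-6/23 + (5/8 + 289/8)) = -31*(-6/23 + 147/4) = -31*3357/92 = -104067/92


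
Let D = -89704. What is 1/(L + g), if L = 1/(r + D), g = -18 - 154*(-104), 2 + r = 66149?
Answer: 23557/376864885 ≈ 6.2508e-5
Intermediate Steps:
r = 66147 (r = -2 + 66149 = 66147)
g = 15998 (g = -18 + 16016 = 15998)
L = -1/23557 (L = 1/(66147 - 89704) = 1/(-23557) = -1/23557 ≈ -4.2450e-5)
1/(L + g) = 1/(-1/23557 + 15998) = 1/(376864885/23557) = 23557/376864885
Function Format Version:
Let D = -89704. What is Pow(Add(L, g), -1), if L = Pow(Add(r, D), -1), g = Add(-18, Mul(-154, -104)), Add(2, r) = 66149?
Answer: Rational(23557, 376864885) ≈ 6.2508e-5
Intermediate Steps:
r = 66147 (r = Add(-2, 66149) = 66147)
g = 15998 (g = Add(-18, 16016) = 15998)
L = Rational(-1, 23557) (L = Pow(Add(66147, -89704), -1) = Pow(-23557, -1) = Rational(-1, 23557) ≈ -4.2450e-5)
Pow(Add(L, g), -1) = Pow(Add(Rational(-1, 23557), 15998), -1) = Pow(Rational(376864885, 23557), -1) = Rational(23557, 376864885)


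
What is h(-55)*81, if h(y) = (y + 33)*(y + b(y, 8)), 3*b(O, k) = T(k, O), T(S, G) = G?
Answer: 130680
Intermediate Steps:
b(O, k) = O/3
h(y) = 4*y*(33 + y)/3 (h(y) = (y + 33)*(y + y/3) = (33 + y)*(4*y/3) = 4*y*(33 + y)/3)
h(-55)*81 = ((4/3)*(-55)*(33 - 55))*81 = ((4/3)*(-55)*(-22))*81 = (4840/3)*81 = 130680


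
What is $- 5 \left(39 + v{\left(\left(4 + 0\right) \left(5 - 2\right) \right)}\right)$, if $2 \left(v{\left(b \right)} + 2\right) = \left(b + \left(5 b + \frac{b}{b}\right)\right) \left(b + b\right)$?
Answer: $-4565$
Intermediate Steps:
$v{\left(b \right)} = -2 + b \left(1 + 6 b\right)$ ($v{\left(b \right)} = -2 + \frac{\left(b + \left(5 b + \frac{b}{b}\right)\right) \left(b + b\right)}{2} = -2 + \frac{\left(b + \left(5 b + 1\right)\right) 2 b}{2} = -2 + \frac{\left(b + \left(1 + 5 b\right)\right) 2 b}{2} = -2 + \frac{\left(1 + 6 b\right) 2 b}{2} = -2 + \frac{2 b \left(1 + 6 b\right)}{2} = -2 + b \left(1 + 6 b\right)$)
$- 5 \left(39 + v{\left(\left(4 + 0\right) \left(5 - 2\right) \right)}\right) = - 5 \left(39 + \left(-2 + \left(4 + 0\right) \left(5 - 2\right) + 6 \left(\left(4 + 0\right) \left(5 - 2\right)\right)^{2}\right)\right) = - 5 \left(39 + \left(-2 + 4 \cdot 3 + 6 \left(4 \cdot 3\right)^{2}\right)\right) = - 5 \left(39 + \left(-2 + 12 + 6 \cdot 12^{2}\right)\right) = - 5 \left(39 + \left(-2 + 12 + 6 \cdot 144\right)\right) = - 5 \left(39 + \left(-2 + 12 + 864\right)\right) = - 5 \left(39 + 874\right) = \left(-5\right) 913 = -4565$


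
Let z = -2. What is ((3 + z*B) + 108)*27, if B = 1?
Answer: 2943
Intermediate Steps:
((3 + z*B) + 108)*27 = ((3 - 2*1) + 108)*27 = ((3 - 2) + 108)*27 = (1 + 108)*27 = 109*27 = 2943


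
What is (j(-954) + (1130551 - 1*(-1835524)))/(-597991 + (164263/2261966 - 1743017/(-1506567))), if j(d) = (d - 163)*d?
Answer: -13739216833848572346/2037831531423372959 ≈ -6.7421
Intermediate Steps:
j(d) = d*(-163 + d) (j(d) = (-163 + d)*d = d*(-163 + d))
(j(-954) + (1130551 - 1*(-1835524)))/(-597991 + (164263/2261966 - 1743017/(-1506567))) = (-954*(-163 - 954) + (1130551 - 1*(-1835524)))/(-597991 + (164263/2261966 - 1743017/(-1506567))) = (-954*(-1117) + (1130551 + 1835524))/(-597991 + (164263*(1/2261966) - 1743017*(-1/1506567))) = (1065618 + 2966075)/(-597991 + (164263/2261966 + 1743017/1506567)) = 4031693/(-597991 + 4190118406543/3407803330722) = 4031693/(-2037831531423372959/3407803330722) = 4031693*(-3407803330722/2037831531423372959) = -13739216833848572346/2037831531423372959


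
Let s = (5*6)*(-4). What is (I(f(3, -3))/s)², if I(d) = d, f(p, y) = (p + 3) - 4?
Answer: 1/3600 ≈ 0.00027778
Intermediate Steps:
f(p, y) = -1 + p (f(p, y) = (3 + p) - 4 = -1 + p)
s = -120 (s = 30*(-4) = -120)
(I(f(3, -3))/s)² = ((-1 + 3)/(-120))² = (2*(-1/120))² = (-1/60)² = 1/3600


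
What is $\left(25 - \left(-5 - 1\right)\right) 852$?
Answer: $26412$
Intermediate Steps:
$\left(25 - \left(-5 - 1\right)\right) 852 = \left(25 - -6\right) 852 = \left(25 + 6\right) 852 = 31 \cdot 852 = 26412$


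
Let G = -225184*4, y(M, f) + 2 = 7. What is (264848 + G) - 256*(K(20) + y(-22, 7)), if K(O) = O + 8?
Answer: -644336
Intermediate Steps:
y(M, f) = 5 (y(M, f) = -2 + 7 = 5)
K(O) = 8 + O
G = -900736
(264848 + G) - 256*(K(20) + y(-22, 7)) = (264848 - 900736) - 256*((8 + 20) + 5) = -635888 - 256*(28 + 5) = -635888 - 256*33 = -635888 - 8448 = -644336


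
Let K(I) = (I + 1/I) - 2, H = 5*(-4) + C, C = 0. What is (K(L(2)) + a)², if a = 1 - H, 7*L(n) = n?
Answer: 101761/196 ≈ 519.19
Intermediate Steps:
L(n) = n/7
H = -20 (H = 5*(-4) + 0 = -20 + 0 = -20)
K(I) = -2 + I + 1/I
a = 21 (a = 1 - 1*(-20) = 1 + 20 = 21)
(K(L(2)) + a)² = ((-2 + (⅐)*2 + 1/((⅐)*2)) + 21)² = ((-2 + 2/7 + 1/(2/7)) + 21)² = ((-2 + 2/7 + 7/2) + 21)² = (25/14 + 21)² = (319/14)² = 101761/196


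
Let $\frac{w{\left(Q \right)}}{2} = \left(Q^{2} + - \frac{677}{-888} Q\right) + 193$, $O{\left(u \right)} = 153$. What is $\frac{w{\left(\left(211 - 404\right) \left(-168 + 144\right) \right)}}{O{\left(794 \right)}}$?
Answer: $\frac{529325660}{1887} \approx 2.8051 \cdot 10^{5}$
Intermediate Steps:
$w{\left(Q \right)} = 386 + 2 Q^{2} + \frac{677 Q}{444}$ ($w{\left(Q \right)} = 2 \left(\left(Q^{2} + - \frac{677}{-888} Q\right) + 193\right) = 2 \left(\left(Q^{2} + \left(-677\right) \left(- \frac{1}{888}\right) Q\right) + 193\right) = 2 \left(\left(Q^{2} + \frac{677 Q}{888}\right) + 193\right) = 2 \left(193 + Q^{2} + \frac{677 Q}{888}\right) = 386 + 2 Q^{2} + \frac{677 Q}{444}$)
$\frac{w{\left(\left(211 - 404\right) \left(-168 + 144\right) \right)}}{O{\left(794 \right)}} = \frac{386 + 2 \left(\left(211 - 404\right) \left(-168 + 144\right)\right)^{2} + \frac{677 \left(211 - 404\right) \left(-168 + 144\right)}{444}}{153} = \left(386 + 2 \left(\left(-193\right) \left(-24\right)\right)^{2} + \frac{677 \left(\left(-193\right) \left(-24\right)\right)}{444}\right) \frac{1}{153} = \left(386 + 2 \cdot 4632^{2} + \frac{677}{444} \cdot 4632\right) \frac{1}{153} = \left(386 + 2 \cdot 21455424 + \frac{261322}{37}\right) \frac{1}{153} = \left(386 + 42910848 + \frac{261322}{37}\right) \frac{1}{153} = \frac{1587976980}{37} \cdot \frac{1}{153} = \frac{529325660}{1887}$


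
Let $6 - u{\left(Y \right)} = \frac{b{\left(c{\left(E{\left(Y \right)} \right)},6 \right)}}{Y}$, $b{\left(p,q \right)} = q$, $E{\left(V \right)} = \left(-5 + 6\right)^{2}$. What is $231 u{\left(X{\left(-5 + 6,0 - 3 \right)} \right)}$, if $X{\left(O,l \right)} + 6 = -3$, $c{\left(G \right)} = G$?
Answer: $1540$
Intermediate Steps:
$E{\left(V \right)} = 1$ ($E{\left(V \right)} = 1^{2} = 1$)
$X{\left(O,l \right)} = -9$ ($X{\left(O,l \right)} = -6 - 3 = -9$)
$u{\left(Y \right)} = 6 - \frac{6}{Y}$
$231 u{\left(X{\left(-5 + 6,0 - 3 \right)} \right)} = 231 \left(6 - \frac{6}{-9}\right) = 231 \left(6 - - \frac{2}{3}\right) = 231 \left(6 + \frac{2}{3}\right) = 231 \cdot \frac{20}{3} = 1540$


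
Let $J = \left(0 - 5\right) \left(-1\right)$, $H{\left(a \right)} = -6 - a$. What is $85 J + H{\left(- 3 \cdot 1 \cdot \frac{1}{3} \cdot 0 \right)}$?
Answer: $419$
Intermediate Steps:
$J = 5$ ($J = \left(-5\right) \left(-1\right) = 5$)
$85 J + H{\left(- 3 \cdot 1 \cdot \frac{1}{3} \cdot 0 \right)} = 85 \cdot 5 - \left(6 + - 3 \cdot 1 \cdot \frac{1}{3} \cdot 0\right) = 425 - \left(6 + - 3 \cdot 1 \cdot \frac{1}{3} \cdot 0\right) = 425 - \left(6 + \left(-3\right) \frac{1}{3} \cdot 0\right) = 425 - \left(6 - 0\right) = 425 - 6 = 419$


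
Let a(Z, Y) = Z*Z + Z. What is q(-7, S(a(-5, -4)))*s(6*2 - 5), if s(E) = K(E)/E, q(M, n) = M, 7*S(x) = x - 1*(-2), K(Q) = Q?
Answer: -7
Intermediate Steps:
a(Z, Y) = Z + Z² (a(Z, Y) = Z² + Z = Z + Z²)
S(x) = 2/7 + x/7 (S(x) = (x - 1*(-2))/7 = (x + 2)/7 = (2 + x)/7 = 2/7 + x/7)
s(E) = 1 (s(E) = E/E = 1)
q(-7, S(a(-5, -4)))*s(6*2 - 5) = -7*1 = -7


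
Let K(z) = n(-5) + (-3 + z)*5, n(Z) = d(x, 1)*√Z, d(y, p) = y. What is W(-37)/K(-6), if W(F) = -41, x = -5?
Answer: 369/430 - 41*I*√5/430 ≈ 0.85814 - 0.21321*I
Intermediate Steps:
n(Z) = -5*√Z
K(z) = -15 + 5*z - 5*I*√5 (K(z) = -5*I*√5 + (-3 + z)*5 = -5*I*√5 + (-15 + 5*z) = -15 + 5*z - 5*I*√5)
W(-37)/K(-6) = -41/(-15 + 5*(-6) - 5*I*√5) = -41/(-15 - 30 - 5*I*√5) = -41/(-45 - 5*I*√5)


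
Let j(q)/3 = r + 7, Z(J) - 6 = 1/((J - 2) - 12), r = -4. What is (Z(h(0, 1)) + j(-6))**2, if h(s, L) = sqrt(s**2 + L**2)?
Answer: 37636/169 ≈ 222.70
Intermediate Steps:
h(s, L) = sqrt(L**2 + s**2)
Z(J) = 6 + 1/(-14 + J) (Z(J) = 6 + 1/((J - 2) - 12) = 6 + 1/((-2 + J) - 12) = 6 + 1/(-14 + J))
j(q) = 9 (j(q) = 3*(-4 + 7) = 3*3 = 9)
(Z(h(0, 1)) + j(-6))**2 = ((-83 + 6*sqrt(1**2 + 0**2))/(-14 + sqrt(1**2 + 0**2)) + 9)**2 = ((-83 + 6*sqrt(1 + 0))/(-14 + sqrt(1 + 0)) + 9)**2 = ((-83 + 6*sqrt(1))/(-14 + sqrt(1)) + 9)**2 = ((-83 + 6*1)/(-14 + 1) + 9)**2 = ((-83 + 6)/(-13) + 9)**2 = (-1/13*(-77) + 9)**2 = (77/13 + 9)**2 = (194/13)**2 = 37636/169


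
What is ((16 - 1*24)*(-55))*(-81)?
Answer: -35640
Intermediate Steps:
((16 - 1*24)*(-55))*(-81) = ((16 - 24)*(-55))*(-81) = -8*(-55)*(-81) = 440*(-81) = -35640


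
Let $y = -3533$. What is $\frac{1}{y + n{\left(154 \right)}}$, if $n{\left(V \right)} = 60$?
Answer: $- \frac{1}{3473} \approx -0.00028794$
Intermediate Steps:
$\frac{1}{y + n{\left(154 \right)}} = \frac{1}{-3533 + 60} = \frac{1}{-3473} = - \frac{1}{3473}$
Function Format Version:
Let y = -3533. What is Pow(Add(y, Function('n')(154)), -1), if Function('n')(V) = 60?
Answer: Rational(-1, 3473) ≈ -0.00028794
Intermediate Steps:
Pow(Add(y, Function('n')(154)), -1) = Pow(Add(-3533, 60), -1) = Pow(-3473, -1) = Rational(-1, 3473)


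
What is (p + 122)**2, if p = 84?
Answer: 42436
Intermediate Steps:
(p + 122)**2 = (84 + 122)**2 = 206**2 = 42436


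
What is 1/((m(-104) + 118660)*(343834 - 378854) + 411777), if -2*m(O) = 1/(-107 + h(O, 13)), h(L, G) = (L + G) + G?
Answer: -37/153737276153 ≈ -2.4067e-10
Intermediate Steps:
h(L, G) = L + 2*G (h(L, G) = (G + L) + G = L + 2*G)
m(O) = -1/(2*(-81 + O)) (m(O) = -1/(2*(-107 + (O + 2*13))) = -1/(2*(-107 + (O + 26))) = -1/(2*(-107 + (26 + O))) = -1/(2*(-81 + O)))
1/((m(-104) + 118660)*(343834 - 378854) + 411777) = 1/((-1/(-162 + 2*(-104)) + 118660)*(343834 - 378854) + 411777) = 1/((-1/(-162 - 208) + 118660)*(-35020) + 411777) = 1/((-1/(-370) + 118660)*(-35020) + 411777) = 1/((-1*(-1/370) + 118660)*(-35020) + 411777) = 1/((1/370 + 118660)*(-35020) + 411777) = 1/((43904201/370)*(-35020) + 411777) = 1/(-153752511902/37 + 411777) = 1/(-153737276153/37) = -37/153737276153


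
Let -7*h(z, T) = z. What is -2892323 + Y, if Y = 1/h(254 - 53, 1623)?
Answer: -581356930/201 ≈ -2.8923e+6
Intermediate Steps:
h(z, T) = -z/7
Y = -7/201 (Y = 1/(-(254 - 53)/7) = 1/(-⅐*201) = 1/(-201/7) = -7/201 ≈ -0.034826)
-2892323 + Y = -2892323 - 7/201 = -581356930/201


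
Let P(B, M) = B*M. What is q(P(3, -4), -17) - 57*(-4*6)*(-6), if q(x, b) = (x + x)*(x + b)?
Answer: -7512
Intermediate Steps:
q(x, b) = 2*x*(b + x) (q(x, b) = (2*x)*(b + x) = 2*x*(b + x))
q(P(3, -4), -17) - 57*(-4*6)*(-6) = 2*(3*(-4))*(-17 + 3*(-4)) - 57*(-4*6)*(-6) = 2*(-12)*(-17 - 12) - (-1368)*(-6) = 2*(-12)*(-29) - 57*144 = 696 - 8208 = -7512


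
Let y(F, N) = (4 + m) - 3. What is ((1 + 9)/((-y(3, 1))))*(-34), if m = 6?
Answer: 340/7 ≈ 48.571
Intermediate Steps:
y(F, N) = 7 (y(F, N) = (4 + 6) - 3 = 10 - 3 = 7)
((1 + 9)/((-y(3, 1))))*(-34) = ((1 + 9)/((-1*7)))*(-34) = (10/(-7))*(-34) = (10*(-1/7))*(-34) = -10/7*(-34) = 340/7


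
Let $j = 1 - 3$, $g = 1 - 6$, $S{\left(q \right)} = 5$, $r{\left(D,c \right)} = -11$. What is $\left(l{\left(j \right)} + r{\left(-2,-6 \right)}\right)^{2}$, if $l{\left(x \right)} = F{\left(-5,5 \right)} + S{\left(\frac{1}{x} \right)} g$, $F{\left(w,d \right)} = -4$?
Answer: $1600$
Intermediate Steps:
$g = -5$ ($g = 1 - 6 = -5$)
$j = -2$
$l{\left(x \right)} = -29$ ($l{\left(x \right)} = -4 + 5 \left(-5\right) = -4 - 25 = -29$)
$\left(l{\left(j \right)} + r{\left(-2,-6 \right)}\right)^{2} = \left(-29 - 11\right)^{2} = \left(-40\right)^{2} = 1600$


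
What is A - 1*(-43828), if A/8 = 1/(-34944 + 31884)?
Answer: 33528418/765 ≈ 43828.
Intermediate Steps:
A = -2/765 (A = 8/(-34944 + 31884) = 8/(-3060) = 8*(-1/3060) = -2/765 ≈ -0.0026144)
A - 1*(-43828) = -2/765 - 1*(-43828) = -2/765 + 43828 = 33528418/765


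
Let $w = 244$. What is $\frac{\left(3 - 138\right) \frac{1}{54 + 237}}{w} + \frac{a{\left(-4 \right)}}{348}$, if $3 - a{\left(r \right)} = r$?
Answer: $\frac{9376}{514779} \approx 0.018214$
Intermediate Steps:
$a{\left(r \right)} = 3 - r$
$\frac{\left(3 - 138\right) \frac{1}{54 + 237}}{w} + \frac{a{\left(-4 \right)}}{348} = \frac{\left(3 - 138\right) \frac{1}{54 + 237}}{244} + \frac{3 - -4}{348} = - \frac{135}{291} \cdot \frac{1}{244} + \left(3 + 4\right) \frac{1}{348} = \left(-135\right) \frac{1}{291} \cdot \frac{1}{244} + 7 \cdot \frac{1}{348} = \left(- \frac{45}{97}\right) \frac{1}{244} + \frac{7}{348} = - \frac{45}{23668} + \frac{7}{348} = \frac{9376}{514779}$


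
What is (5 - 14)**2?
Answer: 81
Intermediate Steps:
(5 - 14)**2 = (-9)**2 = 81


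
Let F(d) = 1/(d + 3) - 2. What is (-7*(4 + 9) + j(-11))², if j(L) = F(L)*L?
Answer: 292681/64 ≈ 4573.1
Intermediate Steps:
F(d) = -2 + 1/(3 + d) (F(d) = 1/(3 + d) - 2 = -2 + 1/(3 + d))
j(L) = L*(-5 - 2*L)/(3 + L) (j(L) = ((-5 - 2*L)/(3 + L))*L = L*(-5 - 2*L)/(3 + L))
(-7*(4 + 9) + j(-11))² = (-7*(4 + 9) - 1*(-11)*(5 + 2*(-11))/(3 - 11))² = (-7*13 - 1*(-11)*(5 - 22)/(-8))² = (-91 - 1*(-11)*(-⅛)*(-17))² = (-91 + 187/8)² = (-541/8)² = 292681/64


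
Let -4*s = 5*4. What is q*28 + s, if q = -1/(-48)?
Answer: -53/12 ≈ -4.4167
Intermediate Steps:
q = 1/48 (q = -1*(-1/48) = 1/48 ≈ 0.020833)
s = -5 (s = -5*4/4 = -¼*20 = -5)
q*28 + s = (1/48)*28 - 5 = 7/12 - 5 = -53/12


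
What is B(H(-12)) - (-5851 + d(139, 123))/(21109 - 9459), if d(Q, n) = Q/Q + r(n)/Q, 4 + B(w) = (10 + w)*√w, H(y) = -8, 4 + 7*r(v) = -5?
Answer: -39649741/11335450 + 4*I*√2 ≈ -3.4979 + 5.6569*I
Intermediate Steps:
r(v) = -9/7 (r(v) = -4/7 + (⅐)*(-5) = -4/7 - 5/7 = -9/7)
B(w) = -4 + √w*(10 + w) (B(w) = -4 + (10 + w)*√w = -4 + √w*(10 + w))
d(Q, n) = 1 - 9/(7*Q) (d(Q, n) = Q/Q - 9/(7*Q) = 1 - 9/(7*Q))
B(H(-12)) - (-5851 + d(139, 123))/(21109 - 9459) = (-4 + (-8)^(3/2) + 10*√(-8)) - (-5851 + (-9/7 + 139)/139)/(21109 - 9459) = (-4 - 16*I*√2 + 10*(2*I*√2)) - (-5851 + (1/139)*(964/7))/11650 = (-4 - 16*I*√2 + 20*I*√2) - (-5851 + 964/973)/11650 = (-4 + 4*I*√2) - (-5692059)/(973*11650) = (-4 + 4*I*√2) - 1*(-5692059/11335450) = (-4 + 4*I*√2) + 5692059/11335450 = -39649741/11335450 + 4*I*√2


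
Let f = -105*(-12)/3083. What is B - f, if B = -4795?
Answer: -14784245/3083 ≈ -4795.4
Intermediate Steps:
f = 1260/3083 (f = 1260*(1/3083) = 1260/3083 ≈ 0.40869)
B - f = -4795 - 1*1260/3083 = -4795 - 1260/3083 = -14784245/3083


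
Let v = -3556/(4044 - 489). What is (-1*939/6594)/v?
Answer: 1112715/7816088 ≈ 0.14236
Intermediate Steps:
v = -3556/3555 ≈ -1.0003
(-1*939/6594)/v = (-1*939/6594)/(-3556/3555) = -939*1/6594*(-3555/3556) = -313/2198*(-3555/3556) = 1112715/7816088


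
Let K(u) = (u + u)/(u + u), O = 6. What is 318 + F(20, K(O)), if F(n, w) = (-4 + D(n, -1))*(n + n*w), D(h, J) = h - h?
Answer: 158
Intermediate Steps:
D(h, J) = 0
K(u) = 1 (K(u) = (2*u)/((2*u)) = (2*u)*(1/(2*u)) = 1)
F(n, w) = -4*n - 4*n*w (F(n, w) = (-4 + 0)*(n + n*w) = -4*(n + n*w) = -4*n - 4*n*w)
318 + F(20, K(O)) = 318 + 4*20*(-1 - 1*1) = 318 + 4*20*(-1 - 1) = 318 + 4*20*(-2) = 318 - 160 = 158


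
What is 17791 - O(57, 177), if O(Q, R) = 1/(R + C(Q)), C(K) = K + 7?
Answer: 4287630/241 ≈ 17791.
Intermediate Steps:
C(K) = 7 + K
O(Q, R) = 1/(7 + Q + R) (O(Q, R) = 1/(R + (7 + Q)) = 1/(7 + Q + R))
17791 - O(57, 177) = 17791 - 1/(7 + 57 + 177) = 17791 - 1/241 = 4287630/241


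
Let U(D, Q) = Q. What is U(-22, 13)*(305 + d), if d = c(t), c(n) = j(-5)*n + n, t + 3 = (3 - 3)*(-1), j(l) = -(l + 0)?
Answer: 3731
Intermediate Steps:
j(l) = -l
t = -3 (t = -3 + (3 - 3)*(-1) = -3 + 0*(-1) = -3 + 0 = -3)
c(n) = 6*n (c(n) = (-1*(-5))*n + n = 5*n + n = 6*n)
d = -18 (d = 6*(-3) = -18)
U(-22, 13)*(305 + d) = 13*(305 - 18) = 13*287 = 3731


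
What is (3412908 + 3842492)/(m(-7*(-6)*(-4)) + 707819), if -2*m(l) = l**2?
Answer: 7255400/693707 ≈ 10.459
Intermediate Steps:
m(l) = -l**2/2
(3412908 + 3842492)/(m(-7*(-6)*(-4)) + 707819) = (3412908 + 3842492)/(-(-7*(-6)*(-4))**2/2 + 707819) = 7255400/(-(42*(-4))**2/2 + 707819) = 7255400/(-1/2*(-168)**2 + 707819) = 7255400/(-1/2*28224 + 707819) = 7255400/(-14112 + 707819) = 7255400/693707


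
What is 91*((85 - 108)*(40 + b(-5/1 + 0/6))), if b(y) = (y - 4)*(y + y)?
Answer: -272090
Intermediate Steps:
b(y) = 2*y*(-4 + y) (b(y) = (-4 + y)*(2*y) = 2*y*(-4 + y))
91*((85 - 108)*(40 + b(-5/1 + 0/6))) = 91*((85 - 108)*(40 + 2*(-5/1 + 0/6)*(-4 + (-5/1 + 0/6)))) = 91*(-23*(40 + 2*(-5*1 + 0*(⅙))*(-4 + (-5*1 + 0*(⅙))))) = 91*(-23*(40 + 2*(-5 + 0)*(-4 + (-5 + 0)))) = 91*(-23*(40 + 2*(-5)*(-4 - 5))) = 91*(-23*(40 + 2*(-5)*(-9))) = 91*(-23*(40 + 90)) = 91*(-23*130) = 91*(-2990) = -272090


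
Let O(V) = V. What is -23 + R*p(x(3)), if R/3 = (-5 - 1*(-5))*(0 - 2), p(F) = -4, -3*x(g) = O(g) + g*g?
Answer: -23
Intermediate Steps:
x(g) = -g/3 - g**2/3 (x(g) = -(g + g*g)/3 = -(g + g**2)/3 = -g/3 - g**2/3)
R = 0 (R = 3*((-5 - 1*(-5))*(0 - 2)) = 3*((-5 + 5)*(-2)) = 3*(0*(-2)) = 3*0 = 0)
-23 + R*p(x(3)) = -23 + 0*(-4) = -23 + 0 = -23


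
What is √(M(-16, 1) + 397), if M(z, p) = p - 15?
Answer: √383 ≈ 19.570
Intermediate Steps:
M(z, p) = -15 + p
√(M(-16, 1) + 397) = √((-15 + 1) + 397) = √(-14 + 397) = √383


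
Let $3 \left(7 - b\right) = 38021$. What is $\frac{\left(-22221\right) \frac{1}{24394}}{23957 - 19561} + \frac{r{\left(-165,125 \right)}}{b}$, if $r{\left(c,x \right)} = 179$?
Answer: $- \frac{7303767861}{509371114000} \approx -0.014339$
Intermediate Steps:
$b = - \frac{38000}{3}$ ($b = 7 - \frac{38021}{3} = - \frac{38000}{3} \approx -12667.0$)
$\frac{\left(-22221\right) \frac{1}{24394}}{23957 - 19561} + \frac{r{\left(-165,125 \right)}}{b} = \frac{\left(-22221\right) \frac{1}{24394}}{23957 - 19561} + \frac{179}{- \frac{38000}{3}} = \frac{\left(-22221\right) \frac{1}{24394}}{4396} + 179 \left(- \frac{3}{38000}\right) = \left(- \frac{22221}{24394}\right) \frac{1}{4396} - \frac{537}{38000} = - \frac{22221}{107236024} - \frac{537}{38000} = - \frac{7303767861}{509371114000}$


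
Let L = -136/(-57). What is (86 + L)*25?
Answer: 125950/57 ≈ 2209.6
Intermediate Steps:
L = 136/57 (L = -136*(-1/57) = 136/57 ≈ 2.3860)
(86 + L)*25 = (86 + 136/57)*25 = (5038/57)*25 = 125950/57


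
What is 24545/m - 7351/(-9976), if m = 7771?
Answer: 301985541/77523496 ≈ 3.8954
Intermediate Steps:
24545/m - 7351/(-9976) = 24545/7771 - 7351/(-9976) = 24545*(1/7771) - 7351*(-1/9976) = 24545/7771 + 7351/9976 = 301985541/77523496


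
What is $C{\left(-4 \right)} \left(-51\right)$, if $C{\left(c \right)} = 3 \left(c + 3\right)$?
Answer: $153$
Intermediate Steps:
$C{\left(c \right)} = 9 + 3 c$ ($C{\left(c \right)} = 3 \left(3 + c\right) = 9 + 3 c$)
$C{\left(-4 \right)} \left(-51\right) = \left(9 + 3 \left(-4\right)\right) \left(-51\right) = \left(9 - 12\right) \left(-51\right) = \left(-3\right) \left(-51\right) = 153$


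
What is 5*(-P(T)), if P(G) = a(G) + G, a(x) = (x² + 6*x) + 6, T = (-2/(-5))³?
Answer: -100814/3125 ≈ -32.260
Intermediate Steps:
T = 8/125 (T = (-2*(-⅕))³ = (⅖)³ = 8/125 ≈ 0.064000)
a(x) = 6 + x² + 6*x
P(G) = 6 + G² + 7*G (P(G) = (6 + G² + 6*G) + G = 6 + G² + 7*G)
5*(-P(T)) = 5*(-(6 + (8/125)² + 7*(8/125))) = 5*(-(6 + 64/15625 + 56/125)) = 5*(-1*100814/15625) = 5*(-100814/15625) = -100814/3125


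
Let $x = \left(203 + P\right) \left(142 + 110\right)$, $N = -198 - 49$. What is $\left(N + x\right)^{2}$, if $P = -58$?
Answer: $1317181849$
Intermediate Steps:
$N = -247$
$x = 36540$ ($x = \left(203 - 58\right) \left(142 + 110\right) = 145 \cdot 252 = 36540$)
$\left(N + x\right)^{2} = \left(-247 + 36540\right)^{2} = 36293^{2} = 1317181849$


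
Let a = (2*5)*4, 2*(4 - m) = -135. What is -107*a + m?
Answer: -8417/2 ≈ -4208.5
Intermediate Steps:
m = 143/2 (m = 4 - ½*(-135) = 4 + 135/2 = 143/2 ≈ 71.500)
a = 40 (a = 10*4 = 40)
-107*a + m = -107*40 + 143/2 = -4280 + 143/2 = -8417/2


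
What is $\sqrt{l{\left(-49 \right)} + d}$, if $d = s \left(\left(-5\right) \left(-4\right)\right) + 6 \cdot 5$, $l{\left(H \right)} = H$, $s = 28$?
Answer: $\sqrt{541} \approx 23.259$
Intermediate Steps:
$d = 590$ ($d = 28 \left(\left(-5\right) \left(-4\right)\right) + 6 \cdot 5 = 28 \cdot 20 + 30 = 560 + 30 = 590$)
$\sqrt{l{\left(-49 \right)} + d} = \sqrt{-49 + 590} = \sqrt{541}$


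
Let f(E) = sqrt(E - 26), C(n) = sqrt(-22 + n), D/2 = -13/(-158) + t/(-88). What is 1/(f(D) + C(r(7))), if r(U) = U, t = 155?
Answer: -1738*I/(sqrt(88680581) + 1738*sqrt(15)) ≈ -0.10763*I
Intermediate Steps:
D = -11673/3476 (D = 2*(-13/(-158) + 155/(-88)) = 2*(-13*(-1/158) + 155*(-1/88)) = 2*(13/158 - 155/88) = 2*(-11673/6952) = -11673/3476 ≈ -3.3582)
f(E) = sqrt(-26 + E)
1/(f(D) + C(r(7))) = 1/(sqrt(-26 - 11673/3476) + sqrt(-22 + 7)) = 1/(sqrt(-102049/3476) + sqrt(-15)) = 1/(I*sqrt(88680581)/1738 + I*sqrt(15)) = 1/(I*sqrt(15) + I*sqrt(88680581)/1738)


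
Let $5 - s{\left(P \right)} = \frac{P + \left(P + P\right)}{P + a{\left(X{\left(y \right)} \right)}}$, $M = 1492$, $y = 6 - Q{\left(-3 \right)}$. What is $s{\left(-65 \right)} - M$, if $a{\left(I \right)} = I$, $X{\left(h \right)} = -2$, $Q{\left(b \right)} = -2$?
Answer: $- \frac{99824}{67} \approx -1489.9$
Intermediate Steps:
$y = 8$ ($y = 6 - -2 = 6 + 2 = 8$)
$s{\left(P \right)} = 5 - \frac{3 P}{-2 + P}$ ($s{\left(P \right)} = 5 - \frac{P + \left(P + P\right)}{P - 2} = 5 - \frac{P + 2 P}{-2 + P} = 5 - \frac{3 P}{-2 + P}$)
$s{\left(-65 \right)} - M = \frac{2 \left(-5 - 65\right)}{-2 - 65} - 1492 = 2 \frac{1}{-67} \left(-70\right) - 1492 = 2 \left(- \frac{1}{67}\right) \left(-70\right) - 1492 = \frac{140}{67} - 1492 = - \frac{99824}{67}$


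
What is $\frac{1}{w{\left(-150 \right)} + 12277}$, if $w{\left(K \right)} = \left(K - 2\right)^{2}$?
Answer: $\frac{1}{35381} \approx 2.8264 \cdot 10^{-5}$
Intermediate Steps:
$w{\left(K \right)} = \left(-2 + K\right)^{2}$
$\frac{1}{w{\left(-150 \right)} + 12277} = \frac{1}{\left(-2 - 150\right)^{2} + 12277} = \frac{1}{\left(-152\right)^{2} + 12277} = \frac{1}{23104 + 12277} = \frac{1}{35381}$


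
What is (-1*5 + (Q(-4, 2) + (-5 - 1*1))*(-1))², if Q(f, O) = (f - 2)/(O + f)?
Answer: 4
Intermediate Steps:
Q(f, O) = (-2 + f)/(O + f)
(-1*5 + (Q(-4, 2) + (-5 - 1*1))*(-1))² = (-1*5 + ((-2 - 4)/(2 - 4) + (-5 - 1*1))*(-1))² = (-5 + (-6/(-2) + (-5 - 1))*(-1))² = (-5 + (-½*(-6) - 6)*(-1))² = (-5 + (3 - 6)*(-1))² = (-5 - 3*(-1))² = (-5 + 3)² = (-2)² = 4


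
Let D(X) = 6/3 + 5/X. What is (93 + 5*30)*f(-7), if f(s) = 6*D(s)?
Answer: 13122/7 ≈ 1874.6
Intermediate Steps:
D(X) = 2 + 5/X (D(X) = 6*(⅓) + 5/X = 2 + 5/X)
f(s) = 12 + 30/s (f(s) = 6*(2 + 5/s) = 12 + 30/s)
(93 + 5*30)*f(-7) = (93 + 5*30)*(12 + 30/(-7)) = (93 + 150)*(12 + 30*(-⅐)) = 243*(12 - 30/7) = 243*(54/7) = 13122/7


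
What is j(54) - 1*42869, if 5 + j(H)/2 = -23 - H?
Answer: -43033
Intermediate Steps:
j(H) = -56 - 2*H (j(H) = -10 + 2*(-23 - H) = -10 + (-46 - 2*H) = -56 - 2*H)
j(54) - 1*42869 = (-56 - 2*54) - 1*42869 = (-56 - 108) - 42869 = -164 - 42869 = -43033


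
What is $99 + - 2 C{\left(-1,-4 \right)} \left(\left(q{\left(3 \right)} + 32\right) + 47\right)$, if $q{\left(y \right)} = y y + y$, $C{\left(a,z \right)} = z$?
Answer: $827$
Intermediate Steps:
$q{\left(y \right)} = y + y^{2}$ ($q{\left(y \right)} = y^{2} + y = y + y^{2}$)
$99 + - 2 C{\left(-1,-4 \right)} \left(\left(q{\left(3 \right)} + 32\right) + 47\right) = 99 + \left(-2\right) \left(-4\right) \left(\left(3 \left(1 + 3\right) + 32\right) + 47\right) = 99 + 8 \left(\left(3 \cdot 4 + 32\right) + 47\right) = 99 + 8 \left(\left(12 + 32\right) + 47\right) = 99 + 8 \left(44 + 47\right) = 99 + 8 \cdot 91 = 99 + 728 = 827$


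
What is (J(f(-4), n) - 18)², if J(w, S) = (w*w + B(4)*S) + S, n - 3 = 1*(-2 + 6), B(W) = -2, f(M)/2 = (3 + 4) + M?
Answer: 121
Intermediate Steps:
f(M) = 14 + 2*M (f(M) = 2*((3 + 4) + M) = 2*(7 + M) = 14 + 2*M)
n = 7 (n = 3 + 1*(-2 + 6) = 3 + 1*4 = 3 + 4 = 7)
J(w, S) = w² - S (J(w, S) = (w*w - 2*S) + S = (w² - 2*S) + S = w² - S)
(J(f(-4), n) - 18)² = (((14 + 2*(-4))² - 1*7) - 18)² = (((14 - 8)² - 7) - 18)² = ((6² - 7) - 18)² = ((36 - 7) - 18)² = (29 - 18)² = 11² = 121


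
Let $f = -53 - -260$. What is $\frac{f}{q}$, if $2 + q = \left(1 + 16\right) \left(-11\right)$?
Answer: $- \frac{23}{21} \approx -1.0952$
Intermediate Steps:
$f = 207$ ($f = -53 + 260 = 207$)
$q = -189$ ($q = -2 + \left(1 + 16\right) \left(-11\right) = -2 + 17 \left(-11\right) = -2 - 187 = -189$)
$\frac{f}{q} = \frac{207}{-189} = 207 \left(- \frac{1}{189}\right) = - \frac{23}{21}$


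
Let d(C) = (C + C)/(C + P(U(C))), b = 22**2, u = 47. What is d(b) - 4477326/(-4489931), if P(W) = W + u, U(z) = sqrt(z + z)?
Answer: 3565957718166/1261639181483 - 21296*sqrt(2)/280993 ≈ 2.7193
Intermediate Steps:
U(z) = sqrt(2)*sqrt(z) (U(z) = sqrt(2*z) = sqrt(2)*sqrt(z))
b = 484
P(W) = 47 + W (P(W) = W + 47 = 47 + W)
d(C) = 2*C/(47 + C + sqrt(2)*sqrt(C)) (d(C) = (C + C)/(C + (47 + sqrt(2)*sqrt(C))) = (2*C)/(47 + C + sqrt(2)*sqrt(C)) = 2*C/(47 + C + sqrt(2)*sqrt(C)))
d(b) - 4477326/(-4489931) = 2*484/(47 + 484 + sqrt(2)*sqrt(484)) - 4477326/(-4489931) = 2*484/(47 + 484 + sqrt(2)*22) - 4477326*(-1)/4489931 = 2*484/(47 + 484 + 22*sqrt(2)) - 1*(-4477326/4489931) = 2*484/(531 + 22*sqrt(2)) + 4477326/4489931 = 968/(531 + 22*sqrt(2)) + 4477326/4489931 = 4477326/4489931 + 968/(531 + 22*sqrt(2))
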